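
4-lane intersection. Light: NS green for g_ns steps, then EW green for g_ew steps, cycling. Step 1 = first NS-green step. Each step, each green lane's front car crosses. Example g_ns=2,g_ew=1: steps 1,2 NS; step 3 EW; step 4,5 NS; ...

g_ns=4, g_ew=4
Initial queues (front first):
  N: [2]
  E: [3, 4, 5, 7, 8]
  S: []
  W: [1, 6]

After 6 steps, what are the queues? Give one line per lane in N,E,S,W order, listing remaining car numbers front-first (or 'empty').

Step 1 [NS]: N:car2-GO,E:wait,S:empty,W:wait | queues: N=0 E=5 S=0 W=2
Step 2 [NS]: N:empty,E:wait,S:empty,W:wait | queues: N=0 E=5 S=0 W=2
Step 3 [NS]: N:empty,E:wait,S:empty,W:wait | queues: N=0 E=5 S=0 W=2
Step 4 [NS]: N:empty,E:wait,S:empty,W:wait | queues: N=0 E=5 S=0 W=2
Step 5 [EW]: N:wait,E:car3-GO,S:wait,W:car1-GO | queues: N=0 E=4 S=0 W=1
Step 6 [EW]: N:wait,E:car4-GO,S:wait,W:car6-GO | queues: N=0 E=3 S=0 W=0

N: empty
E: 5 7 8
S: empty
W: empty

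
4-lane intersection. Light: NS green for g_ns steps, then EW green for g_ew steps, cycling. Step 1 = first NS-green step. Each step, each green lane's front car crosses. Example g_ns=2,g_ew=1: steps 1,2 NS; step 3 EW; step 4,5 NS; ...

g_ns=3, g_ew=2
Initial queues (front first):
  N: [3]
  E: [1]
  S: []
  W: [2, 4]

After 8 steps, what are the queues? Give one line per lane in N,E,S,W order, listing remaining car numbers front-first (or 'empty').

Step 1 [NS]: N:car3-GO,E:wait,S:empty,W:wait | queues: N=0 E=1 S=0 W=2
Step 2 [NS]: N:empty,E:wait,S:empty,W:wait | queues: N=0 E=1 S=0 W=2
Step 3 [NS]: N:empty,E:wait,S:empty,W:wait | queues: N=0 E=1 S=0 W=2
Step 4 [EW]: N:wait,E:car1-GO,S:wait,W:car2-GO | queues: N=0 E=0 S=0 W=1
Step 5 [EW]: N:wait,E:empty,S:wait,W:car4-GO | queues: N=0 E=0 S=0 W=0

N: empty
E: empty
S: empty
W: empty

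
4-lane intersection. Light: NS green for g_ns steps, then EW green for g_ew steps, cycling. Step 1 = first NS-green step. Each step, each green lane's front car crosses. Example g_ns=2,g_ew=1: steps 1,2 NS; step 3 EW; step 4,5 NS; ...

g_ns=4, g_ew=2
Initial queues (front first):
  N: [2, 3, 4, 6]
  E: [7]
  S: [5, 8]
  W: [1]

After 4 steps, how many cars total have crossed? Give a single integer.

Step 1 [NS]: N:car2-GO,E:wait,S:car5-GO,W:wait | queues: N=3 E=1 S=1 W=1
Step 2 [NS]: N:car3-GO,E:wait,S:car8-GO,W:wait | queues: N=2 E=1 S=0 W=1
Step 3 [NS]: N:car4-GO,E:wait,S:empty,W:wait | queues: N=1 E=1 S=0 W=1
Step 4 [NS]: N:car6-GO,E:wait,S:empty,W:wait | queues: N=0 E=1 S=0 W=1
Cars crossed by step 4: 6

Answer: 6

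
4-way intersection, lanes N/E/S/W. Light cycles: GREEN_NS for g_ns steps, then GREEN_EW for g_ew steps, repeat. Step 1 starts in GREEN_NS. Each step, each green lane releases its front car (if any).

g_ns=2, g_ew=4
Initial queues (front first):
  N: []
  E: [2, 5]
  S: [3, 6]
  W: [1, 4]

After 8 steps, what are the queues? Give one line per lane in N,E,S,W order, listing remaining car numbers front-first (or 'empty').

Step 1 [NS]: N:empty,E:wait,S:car3-GO,W:wait | queues: N=0 E=2 S=1 W=2
Step 2 [NS]: N:empty,E:wait,S:car6-GO,W:wait | queues: N=0 E=2 S=0 W=2
Step 3 [EW]: N:wait,E:car2-GO,S:wait,W:car1-GO | queues: N=0 E=1 S=0 W=1
Step 4 [EW]: N:wait,E:car5-GO,S:wait,W:car4-GO | queues: N=0 E=0 S=0 W=0

N: empty
E: empty
S: empty
W: empty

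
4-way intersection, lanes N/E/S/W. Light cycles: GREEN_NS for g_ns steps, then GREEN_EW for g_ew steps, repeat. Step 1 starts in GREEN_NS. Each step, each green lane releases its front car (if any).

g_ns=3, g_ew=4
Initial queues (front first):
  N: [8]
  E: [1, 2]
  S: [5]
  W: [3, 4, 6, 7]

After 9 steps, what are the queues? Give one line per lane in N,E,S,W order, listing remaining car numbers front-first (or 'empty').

Step 1 [NS]: N:car8-GO,E:wait,S:car5-GO,W:wait | queues: N=0 E=2 S=0 W=4
Step 2 [NS]: N:empty,E:wait,S:empty,W:wait | queues: N=0 E=2 S=0 W=4
Step 3 [NS]: N:empty,E:wait,S:empty,W:wait | queues: N=0 E=2 S=0 W=4
Step 4 [EW]: N:wait,E:car1-GO,S:wait,W:car3-GO | queues: N=0 E=1 S=0 W=3
Step 5 [EW]: N:wait,E:car2-GO,S:wait,W:car4-GO | queues: N=0 E=0 S=0 W=2
Step 6 [EW]: N:wait,E:empty,S:wait,W:car6-GO | queues: N=0 E=0 S=0 W=1
Step 7 [EW]: N:wait,E:empty,S:wait,W:car7-GO | queues: N=0 E=0 S=0 W=0

N: empty
E: empty
S: empty
W: empty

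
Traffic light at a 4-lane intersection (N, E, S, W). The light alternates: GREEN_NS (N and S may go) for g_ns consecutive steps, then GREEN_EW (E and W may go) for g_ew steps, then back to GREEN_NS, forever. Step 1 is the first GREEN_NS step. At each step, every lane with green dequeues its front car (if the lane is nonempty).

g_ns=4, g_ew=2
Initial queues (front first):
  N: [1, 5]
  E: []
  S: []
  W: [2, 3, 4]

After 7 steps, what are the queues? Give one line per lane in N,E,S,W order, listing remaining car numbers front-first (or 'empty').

Step 1 [NS]: N:car1-GO,E:wait,S:empty,W:wait | queues: N=1 E=0 S=0 W=3
Step 2 [NS]: N:car5-GO,E:wait,S:empty,W:wait | queues: N=0 E=0 S=0 W=3
Step 3 [NS]: N:empty,E:wait,S:empty,W:wait | queues: N=0 E=0 S=0 W=3
Step 4 [NS]: N:empty,E:wait,S:empty,W:wait | queues: N=0 E=0 S=0 W=3
Step 5 [EW]: N:wait,E:empty,S:wait,W:car2-GO | queues: N=0 E=0 S=0 W=2
Step 6 [EW]: N:wait,E:empty,S:wait,W:car3-GO | queues: N=0 E=0 S=0 W=1
Step 7 [NS]: N:empty,E:wait,S:empty,W:wait | queues: N=0 E=0 S=0 W=1

N: empty
E: empty
S: empty
W: 4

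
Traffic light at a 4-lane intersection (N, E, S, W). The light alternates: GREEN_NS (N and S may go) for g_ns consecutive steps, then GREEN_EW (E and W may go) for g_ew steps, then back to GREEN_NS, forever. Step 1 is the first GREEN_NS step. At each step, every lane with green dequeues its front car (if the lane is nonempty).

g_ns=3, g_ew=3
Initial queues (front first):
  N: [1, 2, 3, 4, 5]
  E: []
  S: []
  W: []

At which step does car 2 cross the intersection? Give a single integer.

Step 1 [NS]: N:car1-GO,E:wait,S:empty,W:wait | queues: N=4 E=0 S=0 W=0
Step 2 [NS]: N:car2-GO,E:wait,S:empty,W:wait | queues: N=3 E=0 S=0 W=0
Step 3 [NS]: N:car3-GO,E:wait,S:empty,W:wait | queues: N=2 E=0 S=0 W=0
Step 4 [EW]: N:wait,E:empty,S:wait,W:empty | queues: N=2 E=0 S=0 W=0
Step 5 [EW]: N:wait,E:empty,S:wait,W:empty | queues: N=2 E=0 S=0 W=0
Step 6 [EW]: N:wait,E:empty,S:wait,W:empty | queues: N=2 E=0 S=0 W=0
Step 7 [NS]: N:car4-GO,E:wait,S:empty,W:wait | queues: N=1 E=0 S=0 W=0
Step 8 [NS]: N:car5-GO,E:wait,S:empty,W:wait | queues: N=0 E=0 S=0 W=0
Car 2 crosses at step 2

2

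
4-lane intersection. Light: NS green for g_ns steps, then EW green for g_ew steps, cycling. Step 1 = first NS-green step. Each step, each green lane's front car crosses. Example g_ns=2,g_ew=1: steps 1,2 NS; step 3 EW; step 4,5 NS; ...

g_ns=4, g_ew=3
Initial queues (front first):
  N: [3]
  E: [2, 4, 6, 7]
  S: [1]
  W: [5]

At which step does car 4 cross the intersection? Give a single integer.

Step 1 [NS]: N:car3-GO,E:wait,S:car1-GO,W:wait | queues: N=0 E=4 S=0 W=1
Step 2 [NS]: N:empty,E:wait,S:empty,W:wait | queues: N=0 E=4 S=0 W=1
Step 3 [NS]: N:empty,E:wait,S:empty,W:wait | queues: N=0 E=4 S=0 W=1
Step 4 [NS]: N:empty,E:wait,S:empty,W:wait | queues: N=0 E=4 S=0 W=1
Step 5 [EW]: N:wait,E:car2-GO,S:wait,W:car5-GO | queues: N=0 E=3 S=0 W=0
Step 6 [EW]: N:wait,E:car4-GO,S:wait,W:empty | queues: N=0 E=2 S=0 W=0
Step 7 [EW]: N:wait,E:car6-GO,S:wait,W:empty | queues: N=0 E=1 S=0 W=0
Step 8 [NS]: N:empty,E:wait,S:empty,W:wait | queues: N=0 E=1 S=0 W=0
Step 9 [NS]: N:empty,E:wait,S:empty,W:wait | queues: N=0 E=1 S=0 W=0
Step 10 [NS]: N:empty,E:wait,S:empty,W:wait | queues: N=0 E=1 S=0 W=0
Step 11 [NS]: N:empty,E:wait,S:empty,W:wait | queues: N=0 E=1 S=0 W=0
Step 12 [EW]: N:wait,E:car7-GO,S:wait,W:empty | queues: N=0 E=0 S=0 W=0
Car 4 crosses at step 6

6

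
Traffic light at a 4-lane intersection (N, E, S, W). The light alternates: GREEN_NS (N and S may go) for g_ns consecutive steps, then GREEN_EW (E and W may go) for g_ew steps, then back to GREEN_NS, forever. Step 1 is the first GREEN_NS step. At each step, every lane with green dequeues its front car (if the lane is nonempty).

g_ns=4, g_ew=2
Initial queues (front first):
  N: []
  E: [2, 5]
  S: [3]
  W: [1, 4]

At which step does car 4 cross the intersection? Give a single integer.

Step 1 [NS]: N:empty,E:wait,S:car3-GO,W:wait | queues: N=0 E=2 S=0 W=2
Step 2 [NS]: N:empty,E:wait,S:empty,W:wait | queues: N=0 E=2 S=0 W=2
Step 3 [NS]: N:empty,E:wait,S:empty,W:wait | queues: N=0 E=2 S=0 W=2
Step 4 [NS]: N:empty,E:wait,S:empty,W:wait | queues: N=0 E=2 S=0 W=2
Step 5 [EW]: N:wait,E:car2-GO,S:wait,W:car1-GO | queues: N=0 E=1 S=0 W=1
Step 6 [EW]: N:wait,E:car5-GO,S:wait,W:car4-GO | queues: N=0 E=0 S=0 W=0
Car 4 crosses at step 6

6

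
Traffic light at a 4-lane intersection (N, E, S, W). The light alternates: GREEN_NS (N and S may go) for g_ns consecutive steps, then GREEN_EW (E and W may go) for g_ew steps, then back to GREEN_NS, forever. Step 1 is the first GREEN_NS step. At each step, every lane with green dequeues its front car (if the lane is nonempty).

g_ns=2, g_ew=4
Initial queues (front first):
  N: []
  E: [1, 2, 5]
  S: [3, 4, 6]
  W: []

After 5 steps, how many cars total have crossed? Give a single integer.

Answer: 5

Derivation:
Step 1 [NS]: N:empty,E:wait,S:car3-GO,W:wait | queues: N=0 E=3 S=2 W=0
Step 2 [NS]: N:empty,E:wait,S:car4-GO,W:wait | queues: N=0 E=3 S=1 W=0
Step 3 [EW]: N:wait,E:car1-GO,S:wait,W:empty | queues: N=0 E=2 S=1 W=0
Step 4 [EW]: N:wait,E:car2-GO,S:wait,W:empty | queues: N=0 E=1 S=1 W=0
Step 5 [EW]: N:wait,E:car5-GO,S:wait,W:empty | queues: N=0 E=0 S=1 W=0
Cars crossed by step 5: 5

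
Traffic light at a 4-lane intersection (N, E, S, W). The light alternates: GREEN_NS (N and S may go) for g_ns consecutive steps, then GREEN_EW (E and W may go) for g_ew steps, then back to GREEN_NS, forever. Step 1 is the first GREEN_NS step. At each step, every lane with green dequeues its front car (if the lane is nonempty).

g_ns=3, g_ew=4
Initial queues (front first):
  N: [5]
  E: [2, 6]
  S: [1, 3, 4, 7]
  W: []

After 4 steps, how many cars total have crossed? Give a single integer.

Answer: 5

Derivation:
Step 1 [NS]: N:car5-GO,E:wait,S:car1-GO,W:wait | queues: N=0 E=2 S=3 W=0
Step 2 [NS]: N:empty,E:wait,S:car3-GO,W:wait | queues: N=0 E=2 S=2 W=0
Step 3 [NS]: N:empty,E:wait,S:car4-GO,W:wait | queues: N=0 E=2 S=1 W=0
Step 4 [EW]: N:wait,E:car2-GO,S:wait,W:empty | queues: N=0 E=1 S=1 W=0
Cars crossed by step 4: 5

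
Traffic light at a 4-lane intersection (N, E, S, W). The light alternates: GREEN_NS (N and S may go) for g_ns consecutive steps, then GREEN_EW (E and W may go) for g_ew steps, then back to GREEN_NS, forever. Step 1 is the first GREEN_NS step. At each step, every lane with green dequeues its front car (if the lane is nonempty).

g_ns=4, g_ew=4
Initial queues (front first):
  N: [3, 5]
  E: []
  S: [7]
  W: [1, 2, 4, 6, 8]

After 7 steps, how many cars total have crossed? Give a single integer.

Step 1 [NS]: N:car3-GO,E:wait,S:car7-GO,W:wait | queues: N=1 E=0 S=0 W=5
Step 2 [NS]: N:car5-GO,E:wait,S:empty,W:wait | queues: N=0 E=0 S=0 W=5
Step 3 [NS]: N:empty,E:wait,S:empty,W:wait | queues: N=0 E=0 S=0 W=5
Step 4 [NS]: N:empty,E:wait,S:empty,W:wait | queues: N=0 E=0 S=0 W=5
Step 5 [EW]: N:wait,E:empty,S:wait,W:car1-GO | queues: N=0 E=0 S=0 W=4
Step 6 [EW]: N:wait,E:empty,S:wait,W:car2-GO | queues: N=0 E=0 S=0 W=3
Step 7 [EW]: N:wait,E:empty,S:wait,W:car4-GO | queues: N=0 E=0 S=0 W=2
Cars crossed by step 7: 6

Answer: 6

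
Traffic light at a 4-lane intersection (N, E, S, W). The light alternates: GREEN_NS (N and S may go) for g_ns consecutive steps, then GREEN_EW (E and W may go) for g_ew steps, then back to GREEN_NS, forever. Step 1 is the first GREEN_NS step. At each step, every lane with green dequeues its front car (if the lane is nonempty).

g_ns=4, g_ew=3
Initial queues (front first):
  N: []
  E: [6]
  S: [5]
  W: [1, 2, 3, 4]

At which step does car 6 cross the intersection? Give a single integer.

Step 1 [NS]: N:empty,E:wait,S:car5-GO,W:wait | queues: N=0 E=1 S=0 W=4
Step 2 [NS]: N:empty,E:wait,S:empty,W:wait | queues: N=0 E=1 S=0 W=4
Step 3 [NS]: N:empty,E:wait,S:empty,W:wait | queues: N=0 E=1 S=0 W=4
Step 4 [NS]: N:empty,E:wait,S:empty,W:wait | queues: N=0 E=1 S=0 W=4
Step 5 [EW]: N:wait,E:car6-GO,S:wait,W:car1-GO | queues: N=0 E=0 S=0 W=3
Step 6 [EW]: N:wait,E:empty,S:wait,W:car2-GO | queues: N=0 E=0 S=0 W=2
Step 7 [EW]: N:wait,E:empty,S:wait,W:car3-GO | queues: N=0 E=0 S=0 W=1
Step 8 [NS]: N:empty,E:wait,S:empty,W:wait | queues: N=0 E=0 S=0 W=1
Step 9 [NS]: N:empty,E:wait,S:empty,W:wait | queues: N=0 E=0 S=0 W=1
Step 10 [NS]: N:empty,E:wait,S:empty,W:wait | queues: N=0 E=0 S=0 W=1
Step 11 [NS]: N:empty,E:wait,S:empty,W:wait | queues: N=0 E=0 S=0 W=1
Step 12 [EW]: N:wait,E:empty,S:wait,W:car4-GO | queues: N=0 E=0 S=0 W=0
Car 6 crosses at step 5

5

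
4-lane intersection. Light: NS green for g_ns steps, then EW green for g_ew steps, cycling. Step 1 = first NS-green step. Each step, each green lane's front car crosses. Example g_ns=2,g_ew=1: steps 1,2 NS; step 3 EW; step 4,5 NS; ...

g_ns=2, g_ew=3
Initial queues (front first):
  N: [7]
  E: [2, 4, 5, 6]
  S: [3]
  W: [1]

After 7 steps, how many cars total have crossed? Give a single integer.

Step 1 [NS]: N:car7-GO,E:wait,S:car3-GO,W:wait | queues: N=0 E=4 S=0 W=1
Step 2 [NS]: N:empty,E:wait,S:empty,W:wait | queues: N=0 E=4 S=0 W=1
Step 3 [EW]: N:wait,E:car2-GO,S:wait,W:car1-GO | queues: N=0 E=3 S=0 W=0
Step 4 [EW]: N:wait,E:car4-GO,S:wait,W:empty | queues: N=0 E=2 S=0 W=0
Step 5 [EW]: N:wait,E:car5-GO,S:wait,W:empty | queues: N=0 E=1 S=0 W=0
Step 6 [NS]: N:empty,E:wait,S:empty,W:wait | queues: N=0 E=1 S=0 W=0
Step 7 [NS]: N:empty,E:wait,S:empty,W:wait | queues: N=0 E=1 S=0 W=0
Cars crossed by step 7: 6

Answer: 6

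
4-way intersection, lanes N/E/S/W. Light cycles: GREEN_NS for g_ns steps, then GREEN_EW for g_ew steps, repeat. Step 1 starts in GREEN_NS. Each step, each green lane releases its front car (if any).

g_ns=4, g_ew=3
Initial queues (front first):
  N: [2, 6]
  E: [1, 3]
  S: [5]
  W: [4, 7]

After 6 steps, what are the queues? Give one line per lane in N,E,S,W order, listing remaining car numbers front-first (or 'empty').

Step 1 [NS]: N:car2-GO,E:wait,S:car5-GO,W:wait | queues: N=1 E=2 S=0 W=2
Step 2 [NS]: N:car6-GO,E:wait,S:empty,W:wait | queues: N=0 E=2 S=0 W=2
Step 3 [NS]: N:empty,E:wait,S:empty,W:wait | queues: N=0 E=2 S=0 W=2
Step 4 [NS]: N:empty,E:wait,S:empty,W:wait | queues: N=0 E=2 S=0 W=2
Step 5 [EW]: N:wait,E:car1-GO,S:wait,W:car4-GO | queues: N=0 E=1 S=0 W=1
Step 6 [EW]: N:wait,E:car3-GO,S:wait,W:car7-GO | queues: N=0 E=0 S=0 W=0

N: empty
E: empty
S: empty
W: empty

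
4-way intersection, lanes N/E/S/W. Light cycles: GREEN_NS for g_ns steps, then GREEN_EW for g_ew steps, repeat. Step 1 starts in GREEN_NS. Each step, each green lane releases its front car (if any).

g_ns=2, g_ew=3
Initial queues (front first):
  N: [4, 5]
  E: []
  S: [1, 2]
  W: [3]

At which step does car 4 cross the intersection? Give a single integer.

Step 1 [NS]: N:car4-GO,E:wait,S:car1-GO,W:wait | queues: N=1 E=0 S=1 W=1
Step 2 [NS]: N:car5-GO,E:wait,S:car2-GO,W:wait | queues: N=0 E=0 S=0 W=1
Step 3 [EW]: N:wait,E:empty,S:wait,W:car3-GO | queues: N=0 E=0 S=0 W=0
Car 4 crosses at step 1

1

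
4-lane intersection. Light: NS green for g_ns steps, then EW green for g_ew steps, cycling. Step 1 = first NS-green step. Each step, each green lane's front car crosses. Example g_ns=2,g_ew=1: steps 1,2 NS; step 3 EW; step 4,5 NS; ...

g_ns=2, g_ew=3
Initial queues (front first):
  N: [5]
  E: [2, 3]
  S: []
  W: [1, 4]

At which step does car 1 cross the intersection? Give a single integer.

Step 1 [NS]: N:car5-GO,E:wait,S:empty,W:wait | queues: N=0 E=2 S=0 W=2
Step 2 [NS]: N:empty,E:wait,S:empty,W:wait | queues: N=0 E=2 S=0 W=2
Step 3 [EW]: N:wait,E:car2-GO,S:wait,W:car1-GO | queues: N=0 E=1 S=0 W=1
Step 4 [EW]: N:wait,E:car3-GO,S:wait,W:car4-GO | queues: N=0 E=0 S=0 W=0
Car 1 crosses at step 3

3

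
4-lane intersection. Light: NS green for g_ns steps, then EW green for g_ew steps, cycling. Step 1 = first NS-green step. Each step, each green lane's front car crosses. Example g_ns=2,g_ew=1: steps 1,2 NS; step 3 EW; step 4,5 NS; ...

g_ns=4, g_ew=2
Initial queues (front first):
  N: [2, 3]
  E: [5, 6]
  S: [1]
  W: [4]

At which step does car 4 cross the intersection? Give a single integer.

Step 1 [NS]: N:car2-GO,E:wait,S:car1-GO,W:wait | queues: N=1 E=2 S=0 W=1
Step 2 [NS]: N:car3-GO,E:wait,S:empty,W:wait | queues: N=0 E=2 S=0 W=1
Step 3 [NS]: N:empty,E:wait,S:empty,W:wait | queues: N=0 E=2 S=0 W=1
Step 4 [NS]: N:empty,E:wait,S:empty,W:wait | queues: N=0 E=2 S=0 W=1
Step 5 [EW]: N:wait,E:car5-GO,S:wait,W:car4-GO | queues: N=0 E=1 S=0 W=0
Step 6 [EW]: N:wait,E:car6-GO,S:wait,W:empty | queues: N=0 E=0 S=0 W=0
Car 4 crosses at step 5

5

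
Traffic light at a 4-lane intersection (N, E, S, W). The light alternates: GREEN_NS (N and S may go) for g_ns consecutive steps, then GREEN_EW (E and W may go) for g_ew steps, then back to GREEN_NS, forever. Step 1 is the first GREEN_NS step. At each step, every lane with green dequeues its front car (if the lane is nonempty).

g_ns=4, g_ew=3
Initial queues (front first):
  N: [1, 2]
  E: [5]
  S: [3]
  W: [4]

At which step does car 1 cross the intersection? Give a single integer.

Step 1 [NS]: N:car1-GO,E:wait,S:car3-GO,W:wait | queues: N=1 E=1 S=0 W=1
Step 2 [NS]: N:car2-GO,E:wait,S:empty,W:wait | queues: N=0 E=1 S=0 W=1
Step 3 [NS]: N:empty,E:wait,S:empty,W:wait | queues: N=0 E=1 S=0 W=1
Step 4 [NS]: N:empty,E:wait,S:empty,W:wait | queues: N=0 E=1 S=0 W=1
Step 5 [EW]: N:wait,E:car5-GO,S:wait,W:car4-GO | queues: N=0 E=0 S=0 W=0
Car 1 crosses at step 1

1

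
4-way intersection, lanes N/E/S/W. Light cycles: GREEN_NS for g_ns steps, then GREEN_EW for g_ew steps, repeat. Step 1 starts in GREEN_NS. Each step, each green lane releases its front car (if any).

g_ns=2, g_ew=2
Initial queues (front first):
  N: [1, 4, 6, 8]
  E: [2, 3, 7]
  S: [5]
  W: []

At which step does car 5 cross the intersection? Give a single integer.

Step 1 [NS]: N:car1-GO,E:wait,S:car5-GO,W:wait | queues: N=3 E=3 S=0 W=0
Step 2 [NS]: N:car4-GO,E:wait,S:empty,W:wait | queues: N=2 E=3 S=0 W=0
Step 3 [EW]: N:wait,E:car2-GO,S:wait,W:empty | queues: N=2 E=2 S=0 W=0
Step 4 [EW]: N:wait,E:car3-GO,S:wait,W:empty | queues: N=2 E=1 S=0 W=0
Step 5 [NS]: N:car6-GO,E:wait,S:empty,W:wait | queues: N=1 E=1 S=0 W=0
Step 6 [NS]: N:car8-GO,E:wait,S:empty,W:wait | queues: N=0 E=1 S=0 W=0
Step 7 [EW]: N:wait,E:car7-GO,S:wait,W:empty | queues: N=0 E=0 S=0 W=0
Car 5 crosses at step 1

1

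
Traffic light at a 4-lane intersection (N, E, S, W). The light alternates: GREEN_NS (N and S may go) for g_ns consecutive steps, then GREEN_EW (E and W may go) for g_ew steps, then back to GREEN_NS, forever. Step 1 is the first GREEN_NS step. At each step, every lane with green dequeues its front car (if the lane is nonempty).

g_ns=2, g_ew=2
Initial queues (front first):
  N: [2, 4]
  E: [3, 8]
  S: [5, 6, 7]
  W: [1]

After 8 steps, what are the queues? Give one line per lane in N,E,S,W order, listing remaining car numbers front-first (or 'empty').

Step 1 [NS]: N:car2-GO,E:wait,S:car5-GO,W:wait | queues: N=1 E=2 S=2 W=1
Step 2 [NS]: N:car4-GO,E:wait,S:car6-GO,W:wait | queues: N=0 E=2 S=1 W=1
Step 3 [EW]: N:wait,E:car3-GO,S:wait,W:car1-GO | queues: N=0 E=1 S=1 W=0
Step 4 [EW]: N:wait,E:car8-GO,S:wait,W:empty | queues: N=0 E=0 S=1 W=0
Step 5 [NS]: N:empty,E:wait,S:car7-GO,W:wait | queues: N=0 E=0 S=0 W=0

N: empty
E: empty
S: empty
W: empty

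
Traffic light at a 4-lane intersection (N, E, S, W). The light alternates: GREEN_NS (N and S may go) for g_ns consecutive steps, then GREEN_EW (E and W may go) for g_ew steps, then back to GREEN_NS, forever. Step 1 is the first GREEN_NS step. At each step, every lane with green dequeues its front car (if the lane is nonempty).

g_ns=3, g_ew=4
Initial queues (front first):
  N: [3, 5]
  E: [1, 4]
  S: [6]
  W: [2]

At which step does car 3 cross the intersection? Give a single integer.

Step 1 [NS]: N:car3-GO,E:wait,S:car6-GO,W:wait | queues: N=1 E=2 S=0 W=1
Step 2 [NS]: N:car5-GO,E:wait,S:empty,W:wait | queues: N=0 E=2 S=0 W=1
Step 3 [NS]: N:empty,E:wait,S:empty,W:wait | queues: N=0 E=2 S=0 W=1
Step 4 [EW]: N:wait,E:car1-GO,S:wait,W:car2-GO | queues: N=0 E=1 S=0 W=0
Step 5 [EW]: N:wait,E:car4-GO,S:wait,W:empty | queues: N=0 E=0 S=0 W=0
Car 3 crosses at step 1

1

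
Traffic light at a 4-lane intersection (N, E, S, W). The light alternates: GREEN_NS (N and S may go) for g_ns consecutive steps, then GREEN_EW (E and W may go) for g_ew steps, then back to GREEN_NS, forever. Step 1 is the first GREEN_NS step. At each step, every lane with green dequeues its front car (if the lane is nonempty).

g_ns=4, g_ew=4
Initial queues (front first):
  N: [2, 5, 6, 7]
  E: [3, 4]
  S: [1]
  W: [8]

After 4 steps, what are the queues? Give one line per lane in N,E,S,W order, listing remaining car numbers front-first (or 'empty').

Step 1 [NS]: N:car2-GO,E:wait,S:car1-GO,W:wait | queues: N=3 E=2 S=0 W=1
Step 2 [NS]: N:car5-GO,E:wait,S:empty,W:wait | queues: N=2 E=2 S=0 W=1
Step 3 [NS]: N:car6-GO,E:wait,S:empty,W:wait | queues: N=1 E=2 S=0 W=1
Step 4 [NS]: N:car7-GO,E:wait,S:empty,W:wait | queues: N=0 E=2 S=0 W=1

N: empty
E: 3 4
S: empty
W: 8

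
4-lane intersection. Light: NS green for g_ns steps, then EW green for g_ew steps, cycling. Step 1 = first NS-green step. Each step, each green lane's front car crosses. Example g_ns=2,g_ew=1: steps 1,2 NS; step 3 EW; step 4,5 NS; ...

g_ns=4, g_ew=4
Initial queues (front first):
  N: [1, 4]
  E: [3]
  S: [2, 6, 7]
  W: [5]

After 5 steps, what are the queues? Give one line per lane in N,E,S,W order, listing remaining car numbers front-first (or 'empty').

Step 1 [NS]: N:car1-GO,E:wait,S:car2-GO,W:wait | queues: N=1 E=1 S=2 W=1
Step 2 [NS]: N:car4-GO,E:wait,S:car6-GO,W:wait | queues: N=0 E=1 S=1 W=1
Step 3 [NS]: N:empty,E:wait,S:car7-GO,W:wait | queues: N=0 E=1 S=0 W=1
Step 4 [NS]: N:empty,E:wait,S:empty,W:wait | queues: N=0 E=1 S=0 W=1
Step 5 [EW]: N:wait,E:car3-GO,S:wait,W:car5-GO | queues: N=0 E=0 S=0 W=0

N: empty
E: empty
S: empty
W: empty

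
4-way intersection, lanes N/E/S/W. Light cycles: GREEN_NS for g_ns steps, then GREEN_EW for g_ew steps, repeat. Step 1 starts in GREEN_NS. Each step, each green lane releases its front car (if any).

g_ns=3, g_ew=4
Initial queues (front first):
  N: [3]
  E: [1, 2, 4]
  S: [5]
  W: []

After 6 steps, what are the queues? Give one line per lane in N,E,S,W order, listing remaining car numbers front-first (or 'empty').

Step 1 [NS]: N:car3-GO,E:wait,S:car5-GO,W:wait | queues: N=0 E=3 S=0 W=0
Step 2 [NS]: N:empty,E:wait,S:empty,W:wait | queues: N=0 E=3 S=0 W=0
Step 3 [NS]: N:empty,E:wait,S:empty,W:wait | queues: N=0 E=3 S=0 W=0
Step 4 [EW]: N:wait,E:car1-GO,S:wait,W:empty | queues: N=0 E=2 S=0 W=0
Step 5 [EW]: N:wait,E:car2-GO,S:wait,W:empty | queues: N=0 E=1 S=0 W=0
Step 6 [EW]: N:wait,E:car4-GO,S:wait,W:empty | queues: N=0 E=0 S=0 W=0

N: empty
E: empty
S: empty
W: empty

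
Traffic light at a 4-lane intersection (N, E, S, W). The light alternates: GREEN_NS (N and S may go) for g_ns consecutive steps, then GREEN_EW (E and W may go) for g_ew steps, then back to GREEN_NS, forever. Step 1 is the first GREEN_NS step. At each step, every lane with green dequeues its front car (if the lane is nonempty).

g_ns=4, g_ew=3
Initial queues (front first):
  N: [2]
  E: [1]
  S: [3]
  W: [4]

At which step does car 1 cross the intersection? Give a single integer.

Step 1 [NS]: N:car2-GO,E:wait,S:car3-GO,W:wait | queues: N=0 E=1 S=0 W=1
Step 2 [NS]: N:empty,E:wait,S:empty,W:wait | queues: N=0 E=1 S=0 W=1
Step 3 [NS]: N:empty,E:wait,S:empty,W:wait | queues: N=0 E=1 S=0 W=1
Step 4 [NS]: N:empty,E:wait,S:empty,W:wait | queues: N=0 E=1 S=0 W=1
Step 5 [EW]: N:wait,E:car1-GO,S:wait,W:car4-GO | queues: N=0 E=0 S=0 W=0
Car 1 crosses at step 5

5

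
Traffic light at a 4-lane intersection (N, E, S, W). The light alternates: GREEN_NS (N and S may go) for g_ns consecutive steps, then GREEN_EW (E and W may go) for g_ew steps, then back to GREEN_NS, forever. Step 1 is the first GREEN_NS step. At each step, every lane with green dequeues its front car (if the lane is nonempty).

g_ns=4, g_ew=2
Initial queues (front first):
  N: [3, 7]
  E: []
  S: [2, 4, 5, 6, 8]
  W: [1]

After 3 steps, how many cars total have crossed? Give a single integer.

Step 1 [NS]: N:car3-GO,E:wait,S:car2-GO,W:wait | queues: N=1 E=0 S=4 W=1
Step 2 [NS]: N:car7-GO,E:wait,S:car4-GO,W:wait | queues: N=0 E=0 S=3 W=1
Step 3 [NS]: N:empty,E:wait,S:car5-GO,W:wait | queues: N=0 E=0 S=2 W=1
Cars crossed by step 3: 5

Answer: 5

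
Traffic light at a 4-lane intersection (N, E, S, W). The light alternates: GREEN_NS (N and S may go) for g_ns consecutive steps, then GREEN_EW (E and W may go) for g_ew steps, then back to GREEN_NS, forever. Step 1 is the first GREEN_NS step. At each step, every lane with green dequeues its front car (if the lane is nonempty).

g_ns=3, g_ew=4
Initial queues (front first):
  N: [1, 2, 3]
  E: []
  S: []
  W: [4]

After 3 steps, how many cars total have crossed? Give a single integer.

Answer: 3

Derivation:
Step 1 [NS]: N:car1-GO,E:wait,S:empty,W:wait | queues: N=2 E=0 S=0 W=1
Step 2 [NS]: N:car2-GO,E:wait,S:empty,W:wait | queues: N=1 E=0 S=0 W=1
Step 3 [NS]: N:car3-GO,E:wait,S:empty,W:wait | queues: N=0 E=0 S=0 W=1
Cars crossed by step 3: 3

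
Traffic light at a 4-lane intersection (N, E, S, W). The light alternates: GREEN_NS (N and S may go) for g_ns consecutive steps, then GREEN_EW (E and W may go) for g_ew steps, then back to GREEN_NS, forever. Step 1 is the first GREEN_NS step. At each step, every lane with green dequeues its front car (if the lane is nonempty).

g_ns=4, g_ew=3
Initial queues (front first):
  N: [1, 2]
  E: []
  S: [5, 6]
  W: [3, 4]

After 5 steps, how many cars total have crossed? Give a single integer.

Step 1 [NS]: N:car1-GO,E:wait,S:car5-GO,W:wait | queues: N=1 E=0 S=1 W=2
Step 2 [NS]: N:car2-GO,E:wait,S:car6-GO,W:wait | queues: N=0 E=0 S=0 W=2
Step 3 [NS]: N:empty,E:wait,S:empty,W:wait | queues: N=0 E=0 S=0 W=2
Step 4 [NS]: N:empty,E:wait,S:empty,W:wait | queues: N=0 E=0 S=0 W=2
Step 5 [EW]: N:wait,E:empty,S:wait,W:car3-GO | queues: N=0 E=0 S=0 W=1
Cars crossed by step 5: 5

Answer: 5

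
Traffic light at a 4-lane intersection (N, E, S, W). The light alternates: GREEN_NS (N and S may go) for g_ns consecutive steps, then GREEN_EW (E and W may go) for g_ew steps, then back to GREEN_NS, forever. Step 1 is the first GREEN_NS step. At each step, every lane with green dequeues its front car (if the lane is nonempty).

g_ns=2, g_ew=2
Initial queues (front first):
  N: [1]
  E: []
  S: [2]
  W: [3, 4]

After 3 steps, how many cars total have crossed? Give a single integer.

Answer: 3

Derivation:
Step 1 [NS]: N:car1-GO,E:wait,S:car2-GO,W:wait | queues: N=0 E=0 S=0 W=2
Step 2 [NS]: N:empty,E:wait,S:empty,W:wait | queues: N=0 E=0 S=0 W=2
Step 3 [EW]: N:wait,E:empty,S:wait,W:car3-GO | queues: N=0 E=0 S=0 W=1
Cars crossed by step 3: 3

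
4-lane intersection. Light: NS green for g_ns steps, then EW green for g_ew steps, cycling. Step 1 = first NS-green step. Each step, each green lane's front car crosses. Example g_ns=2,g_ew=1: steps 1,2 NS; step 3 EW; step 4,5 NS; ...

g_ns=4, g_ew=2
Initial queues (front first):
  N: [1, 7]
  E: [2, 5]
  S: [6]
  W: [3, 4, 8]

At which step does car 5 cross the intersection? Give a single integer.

Step 1 [NS]: N:car1-GO,E:wait,S:car6-GO,W:wait | queues: N=1 E=2 S=0 W=3
Step 2 [NS]: N:car7-GO,E:wait,S:empty,W:wait | queues: N=0 E=2 S=0 W=3
Step 3 [NS]: N:empty,E:wait,S:empty,W:wait | queues: N=0 E=2 S=0 W=3
Step 4 [NS]: N:empty,E:wait,S:empty,W:wait | queues: N=0 E=2 S=0 W=3
Step 5 [EW]: N:wait,E:car2-GO,S:wait,W:car3-GO | queues: N=0 E=1 S=0 W=2
Step 6 [EW]: N:wait,E:car5-GO,S:wait,W:car4-GO | queues: N=0 E=0 S=0 W=1
Step 7 [NS]: N:empty,E:wait,S:empty,W:wait | queues: N=0 E=0 S=0 W=1
Step 8 [NS]: N:empty,E:wait,S:empty,W:wait | queues: N=0 E=0 S=0 W=1
Step 9 [NS]: N:empty,E:wait,S:empty,W:wait | queues: N=0 E=0 S=0 W=1
Step 10 [NS]: N:empty,E:wait,S:empty,W:wait | queues: N=0 E=0 S=0 W=1
Step 11 [EW]: N:wait,E:empty,S:wait,W:car8-GO | queues: N=0 E=0 S=0 W=0
Car 5 crosses at step 6

6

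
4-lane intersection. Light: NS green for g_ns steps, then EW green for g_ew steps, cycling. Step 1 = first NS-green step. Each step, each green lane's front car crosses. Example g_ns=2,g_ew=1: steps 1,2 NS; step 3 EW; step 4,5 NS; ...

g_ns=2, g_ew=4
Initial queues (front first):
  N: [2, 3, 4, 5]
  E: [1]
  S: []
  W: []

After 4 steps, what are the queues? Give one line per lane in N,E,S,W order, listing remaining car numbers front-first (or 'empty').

Step 1 [NS]: N:car2-GO,E:wait,S:empty,W:wait | queues: N=3 E=1 S=0 W=0
Step 2 [NS]: N:car3-GO,E:wait,S:empty,W:wait | queues: N=2 E=1 S=0 W=0
Step 3 [EW]: N:wait,E:car1-GO,S:wait,W:empty | queues: N=2 E=0 S=0 W=0
Step 4 [EW]: N:wait,E:empty,S:wait,W:empty | queues: N=2 E=0 S=0 W=0

N: 4 5
E: empty
S: empty
W: empty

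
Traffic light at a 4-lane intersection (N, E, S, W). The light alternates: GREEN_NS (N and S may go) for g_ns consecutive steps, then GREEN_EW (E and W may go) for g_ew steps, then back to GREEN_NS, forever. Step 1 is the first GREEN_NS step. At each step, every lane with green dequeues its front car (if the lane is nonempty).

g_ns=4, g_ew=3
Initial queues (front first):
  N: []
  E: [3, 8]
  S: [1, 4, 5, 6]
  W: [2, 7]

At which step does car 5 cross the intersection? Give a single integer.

Step 1 [NS]: N:empty,E:wait,S:car1-GO,W:wait | queues: N=0 E=2 S=3 W=2
Step 2 [NS]: N:empty,E:wait,S:car4-GO,W:wait | queues: N=0 E=2 S=2 W=2
Step 3 [NS]: N:empty,E:wait,S:car5-GO,W:wait | queues: N=0 E=2 S=1 W=2
Step 4 [NS]: N:empty,E:wait,S:car6-GO,W:wait | queues: N=0 E=2 S=0 W=2
Step 5 [EW]: N:wait,E:car3-GO,S:wait,W:car2-GO | queues: N=0 E=1 S=0 W=1
Step 6 [EW]: N:wait,E:car8-GO,S:wait,W:car7-GO | queues: N=0 E=0 S=0 W=0
Car 5 crosses at step 3

3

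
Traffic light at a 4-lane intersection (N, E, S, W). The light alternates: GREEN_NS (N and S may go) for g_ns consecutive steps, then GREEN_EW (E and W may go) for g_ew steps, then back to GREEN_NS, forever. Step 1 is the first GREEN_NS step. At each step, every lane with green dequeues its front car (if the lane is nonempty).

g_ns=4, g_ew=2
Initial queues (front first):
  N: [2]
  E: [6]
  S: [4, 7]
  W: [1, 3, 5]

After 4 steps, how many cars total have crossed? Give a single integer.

Step 1 [NS]: N:car2-GO,E:wait,S:car4-GO,W:wait | queues: N=0 E=1 S=1 W=3
Step 2 [NS]: N:empty,E:wait,S:car7-GO,W:wait | queues: N=0 E=1 S=0 W=3
Step 3 [NS]: N:empty,E:wait,S:empty,W:wait | queues: N=0 E=1 S=0 W=3
Step 4 [NS]: N:empty,E:wait,S:empty,W:wait | queues: N=0 E=1 S=0 W=3
Cars crossed by step 4: 3

Answer: 3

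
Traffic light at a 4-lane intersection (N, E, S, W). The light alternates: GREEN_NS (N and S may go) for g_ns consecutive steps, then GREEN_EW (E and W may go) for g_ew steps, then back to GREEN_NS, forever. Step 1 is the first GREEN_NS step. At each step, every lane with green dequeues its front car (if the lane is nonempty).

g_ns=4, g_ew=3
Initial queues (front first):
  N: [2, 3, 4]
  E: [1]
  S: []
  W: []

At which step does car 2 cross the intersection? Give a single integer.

Step 1 [NS]: N:car2-GO,E:wait,S:empty,W:wait | queues: N=2 E=1 S=0 W=0
Step 2 [NS]: N:car3-GO,E:wait,S:empty,W:wait | queues: N=1 E=1 S=0 W=0
Step 3 [NS]: N:car4-GO,E:wait,S:empty,W:wait | queues: N=0 E=1 S=0 W=0
Step 4 [NS]: N:empty,E:wait,S:empty,W:wait | queues: N=0 E=1 S=0 W=0
Step 5 [EW]: N:wait,E:car1-GO,S:wait,W:empty | queues: N=0 E=0 S=0 W=0
Car 2 crosses at step 1

1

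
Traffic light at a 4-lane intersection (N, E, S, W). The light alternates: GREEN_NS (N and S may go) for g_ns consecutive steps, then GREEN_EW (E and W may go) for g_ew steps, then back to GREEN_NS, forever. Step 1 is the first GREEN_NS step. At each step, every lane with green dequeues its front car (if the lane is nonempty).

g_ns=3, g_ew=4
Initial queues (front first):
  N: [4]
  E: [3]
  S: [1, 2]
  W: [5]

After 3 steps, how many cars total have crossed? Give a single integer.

Answer: 3

Derivation:
Step 1 [NS]: N:car4-GO,E:wait,S:car1-GO,W:wait | queues: N=0 E=1 S=1 W=1
Step 2 [NS]: N:empty,E:wait,S:car2-GO,W:wait | queues: N=0 E=1 S=0 W=1
Step 3 [NS]: N:empty,E:wait,S:empty,W:wait | queues: N=0 E=1 S=0 W=1
Cars crossed by step 3: 3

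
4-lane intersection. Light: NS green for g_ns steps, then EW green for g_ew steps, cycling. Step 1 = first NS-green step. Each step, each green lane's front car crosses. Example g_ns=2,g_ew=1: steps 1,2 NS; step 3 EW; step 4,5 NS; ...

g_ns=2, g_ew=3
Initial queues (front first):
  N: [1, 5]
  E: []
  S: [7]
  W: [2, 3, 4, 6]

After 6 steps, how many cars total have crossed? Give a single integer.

Answer: 6

Derivation:
Step 1 [NS]: N:car1-GO,E:wait,S:car7-GO,W:wait | queues: N=1 E=0 S=0 W=4
Step 2 [NS]: N:car5-GO,E:wait,S:empty,W:wait | queues: N=0 E=0 S=0 W=4
Step 3 [EW]: N:wait,E:empty,S:wait,W:car2-GO | queues: N=0 E=0 S=0 W=3
Step 4 [EW]: N:wait,E:empty,S:wait,W:car3-GO | queues: N=0 E=0 S=0 W=2
Step 5 [EW]: N:wait,E:empty,S:wait,W:car4-GO | queues: N=0 E=0 S=0 W=1
Step 6 [NS]: N:empty,E:wait,S:empty,W:wait | queues: N=0 E=0 S=0 W=1
Cars crossed by step 6: 6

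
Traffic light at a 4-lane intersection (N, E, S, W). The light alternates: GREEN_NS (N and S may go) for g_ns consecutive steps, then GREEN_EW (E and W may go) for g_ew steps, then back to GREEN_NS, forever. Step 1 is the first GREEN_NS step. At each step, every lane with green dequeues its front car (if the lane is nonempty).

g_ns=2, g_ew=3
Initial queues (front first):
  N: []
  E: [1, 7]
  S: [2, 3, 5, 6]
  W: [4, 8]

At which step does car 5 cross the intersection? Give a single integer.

Step 1 [NS]: N:empty,E:wait,S:car2-GO,W:wait | queues: N=0 E=2 S=3 W=2
Step 2 [NS]: N:empty,E:wait,S:car3-GO,W:wait | queues: N=0 E=2 S=2 W=2
Step 3 [EW]: N:wait,E:car1-GO,S:wait,W:car4-GO | queues: N=0 E=1 S=2 W=1
Step 4 [EW]: N:wait,E:car7-GO,S:wait,W:car8-GO | queues: N=0 E=0 S=2 W=0
Step 5 [EW]: N:wait,E:empty,S:wait,W:empty | queues: N=0 E=0 S=2 W=0
Step 6 [NS]: N:empty,E:wait,S:car5-GO,W:wait | queues: N=0 E=0 S=1 W=0
Step 7 [NS]: N:empty,E:wait,S:car6-GO,W:wait | queues: N=0 E=0 S=0 W=0
Car 5 crosses at step 6

6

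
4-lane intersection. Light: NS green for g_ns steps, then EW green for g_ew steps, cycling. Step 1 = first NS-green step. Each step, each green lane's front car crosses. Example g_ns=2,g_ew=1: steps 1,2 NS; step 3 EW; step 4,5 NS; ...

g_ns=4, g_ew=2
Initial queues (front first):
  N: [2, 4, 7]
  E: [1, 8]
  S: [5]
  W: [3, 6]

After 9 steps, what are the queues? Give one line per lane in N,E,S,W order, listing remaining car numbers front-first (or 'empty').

Step 1 [NS]: N:car2-GO,E:wait,S:car5-GO,W:wait | queues: N=2 E=2 S=0 W=2
Step 2 [NS]: N:car4-GO,E:wait,S:empty,W:wait | queues: N=1 E=2 S=0 W=2
Step 3 [NS]: N:car7-GO,E:wait,S:empty,W:wait | queues: N=0 E=2 S=0 W=2
Step 4 [NS]: N:empty,E:wait,S:empty,W:wait | queues: N=0 E=2 S=0 W=2
Step 5 [EW]: N:wait,E:car1-GO,S:wait,W:car3-GO | queues: N=0 E=1 S=0 W=1
Step 6 [EW]: N:wait,E:car8-GO,S:wait,W:car6-GO | queues: N=0 E=0 S=0 W=0

N: empty
E: empty
S: empty
W: empty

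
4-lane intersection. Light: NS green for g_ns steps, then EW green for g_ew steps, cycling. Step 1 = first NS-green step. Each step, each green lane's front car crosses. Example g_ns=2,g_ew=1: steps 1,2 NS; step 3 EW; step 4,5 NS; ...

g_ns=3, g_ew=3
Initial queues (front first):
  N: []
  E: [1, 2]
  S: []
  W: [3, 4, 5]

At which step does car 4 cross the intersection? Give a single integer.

Step 1 [NS]: N:empty,E:wait,S:empty,W:wait | queues: N=0 E=2 S=0 W=3
Step 2 [NS]: N:empty,E:wait,S:empty,W:wait | queues: N=0 E=2 S=0 W=3
Step 3 [NS]: N:empty,E:wait,S:empty,W:wait | queues: N=0 E=2 S=0 W=3
Step 4 [EW]: N:wait,E:car1-GO,S:wait,W:car3-GO | queues: N=0 E=1 S=0 W=2
Step 5 [EW]: N:wait,E:car2-GO,S:wait,W:car4-GO | queues: N=0 E=0 S=0 W=1
Step 6 [EW]: N:wait,E:empty,S:wait,W:car5-GO | queues: N=0 E=0 S=0 W=0
Car 4 crosses at step 5

5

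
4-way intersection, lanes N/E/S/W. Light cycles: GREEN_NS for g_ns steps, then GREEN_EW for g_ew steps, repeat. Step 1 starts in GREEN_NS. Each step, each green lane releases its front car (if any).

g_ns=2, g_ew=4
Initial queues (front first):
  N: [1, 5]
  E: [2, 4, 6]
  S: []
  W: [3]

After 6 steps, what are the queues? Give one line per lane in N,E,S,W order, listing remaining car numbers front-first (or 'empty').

Step 1 [NS]: N:car1-GO,E:wait,S:empty,W:wait | queues: N=1 E=3 S=0 W=1
Step 2 [NS]: N:car5-GO,E:wait,S:empty,W:wait | queues: N=0 E=3 S=0 W=1
Step 3 [EW]: N:wait,E:car2-GO,S:wait,W:car3-GO | queues: N=0 E=2 S=0 W=0
Step 4 [EW]: N:wait,E:car4-GO,S:wait,W:empty | queues: N=0 E=1 S=0 W=0
Step 5 [EW]: N:wait,E:car6-GO,S:wait,W:empty | queues: N=0 E=0 S=0 W=0

N: empty
E: empty
S: empty
W: empty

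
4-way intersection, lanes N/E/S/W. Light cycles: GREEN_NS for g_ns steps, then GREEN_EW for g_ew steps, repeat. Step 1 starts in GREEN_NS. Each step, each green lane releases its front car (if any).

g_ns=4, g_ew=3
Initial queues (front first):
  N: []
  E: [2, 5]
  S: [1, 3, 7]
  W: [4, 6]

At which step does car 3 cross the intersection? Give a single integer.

Step 1 [NS]: N:empty,E:wait,S:car1-GO,W:wait | queues: N=0 E=2 S=2 W=2
Step 2 [NS]: N:empty,E:wait,S:car3-GO,W:wait | queues: N=0 E=2 S=1 W=2
Step 3 [NS]: N:empty,E:wait,S:car7-GO,W:wait | queues: N=0 E=2 S=0 W=2
Step 4 [NS]: N:empty,E:wait,S:empty,W:wait | queues: N=0 E=2 S=0 W=2
Step 5 [EW]: N:wait,E:car2-GO,S:wait,W:car4-GO | queues: N=0 E=1 S=0 W=1
Step 6 [EW]: N:wait,E:car5-GO,S:wait,W:car6-GO | queues: N=0 E=0 S=0 W=0
Car 3 crosses at step 2

2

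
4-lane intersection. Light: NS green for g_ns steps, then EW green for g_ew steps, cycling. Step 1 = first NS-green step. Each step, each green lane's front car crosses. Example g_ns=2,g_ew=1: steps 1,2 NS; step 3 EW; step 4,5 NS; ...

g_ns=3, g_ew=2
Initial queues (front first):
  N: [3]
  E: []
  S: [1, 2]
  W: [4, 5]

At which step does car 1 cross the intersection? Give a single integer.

Step 1 [NS]: N:car3-GO,E:wait,S:car1-GO,W:wait | queues: N=0 E=0 S=1 W=2
Step 2 [NS]: N:empty,E:wait,S:car2-GO,W:wait | queues: N=0 E=0 S=0 W=2
Step 3 [NS]: N:empty,E:wait,S:empty,W:wait | queues: N=0 E=0 S=0 W=2
Step 4 [EW]: N:wait,E:empty,S:wait,W:car4-GO | queues: N=0 E=0 S=0 W=1
Step 5 [EW]: N:wait,E:empty,S:wait,W:car5-GO | queues: N=0 E=0 S=0 W=0
Car 1 crosses at step 1

1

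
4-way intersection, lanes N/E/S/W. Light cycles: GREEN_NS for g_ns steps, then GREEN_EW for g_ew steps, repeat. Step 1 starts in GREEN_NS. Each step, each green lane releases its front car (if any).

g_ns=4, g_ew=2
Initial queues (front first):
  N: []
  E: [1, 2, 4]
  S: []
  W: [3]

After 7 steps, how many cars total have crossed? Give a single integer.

Step 1 [NS]: N:empty,E:wait,S:empty,W:wait | queues: N=0 E=3 S=0 W=1
Step 2 [NS]: N:empty,E:wait,S:empty,W:wait | queues: N=0 E=3 S=0 W=1
Step 3 [NS]: N:empty,E:wait,S:empty,W:wait | queues: N=0 E=3 S=0 W=1
Step 4 [NS]: N:empty,E:wait,S:empty,W:wait | queues: N=0 E=3 S=0 W=1
Step 5 [EW]: N:wait,E:car1-GO,S:wait,W:car3-GO | queues: N=0 E=2 S=0 W=0
Step 6 [EW]: N:wait,E:car2-GO,S:wait,W:empty | queues: N=0 E=1 S=0 W=0
Step 7 [NS]: N:empty,E:wait,S:empty,W:wait | queues: N=0 E=1 S=0 W=0
Cars crossed by step 7: 3

Answer: 3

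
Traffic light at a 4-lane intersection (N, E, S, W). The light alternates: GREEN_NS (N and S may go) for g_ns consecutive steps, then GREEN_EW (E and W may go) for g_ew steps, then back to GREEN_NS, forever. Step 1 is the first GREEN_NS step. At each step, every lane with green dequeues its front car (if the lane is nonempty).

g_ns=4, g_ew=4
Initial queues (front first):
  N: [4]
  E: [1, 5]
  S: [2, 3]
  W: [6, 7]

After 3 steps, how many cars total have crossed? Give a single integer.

Answer: 3

Derivation:
Step 1 [NS]: N:car4-GO,E:wait,S:car2-GO,W:wait | queues: N=0 E=2 S=1 W=2
Step 2 [NS]: N:empty,E:wait,S:car3-GO,W:wait | queues: N=0 E=2 S=0 W=2
Step 3 [NS]: N:empty,E:wait,S:empty,W:wait | queues: N=0 E=2 S=0 W=2
Cars crossed by step 3: 3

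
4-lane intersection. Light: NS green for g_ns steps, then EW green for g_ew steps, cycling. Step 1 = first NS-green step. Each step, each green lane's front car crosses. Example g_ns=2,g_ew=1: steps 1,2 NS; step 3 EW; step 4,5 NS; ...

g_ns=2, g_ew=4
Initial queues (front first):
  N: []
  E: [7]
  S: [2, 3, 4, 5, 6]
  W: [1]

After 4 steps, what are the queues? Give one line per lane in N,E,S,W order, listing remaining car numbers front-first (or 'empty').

Step 1 [NS]: N:empty,E:wait,S:car2-GO,W:wait | queues: N=0 E=1 S=4 W=1
Step 2 [NS]: N:empty,E:wait,S:car3-GO,W:wait | queues: N=0 E=1 S=3 W=1
Step 3 [EW]: N:wait,E:car7-GO,S:wait,W:car1-GO | queues: N=0 E=0 S=3 W=0
Step 4 [EW]: N:wait,E:empty,S:wait,W:empty | queues: N=0 E=0 S=3 W=0

N: empty
E: empty
S: 4 5 6
W: empty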